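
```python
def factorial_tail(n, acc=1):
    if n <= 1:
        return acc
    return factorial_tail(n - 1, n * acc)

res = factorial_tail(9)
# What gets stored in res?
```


factorial_tail(9, 1)
= factorial_tail(8, 9 * 1) = factorial_tail(8, 9)
= factorial_tail(7, 8 * 9) = factorial_tail(7, 72)
= factorial_tail(6, 7 * 72) = factorial_tail(6, 504)
= factorial_tail(5, 6 * 504) = factorial_tail(5, 3024)
= factorial_tail(4, 5 * 3024) = factorial_tail(4, 15120)
= factorial_tail(3, 4 * 15120) = factorial_tail(3, 60480)
= factorial_tail(2, 3 * 60480) = factorial_tail(2, 181440)
= factorial_tail(1, 2 * 181440) = factorial_tail(1, 362880)
n <= 1, return acc = 362880


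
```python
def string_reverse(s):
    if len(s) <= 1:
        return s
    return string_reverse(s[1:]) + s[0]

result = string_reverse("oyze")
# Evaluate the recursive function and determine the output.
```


string_reverse("oyze")
= string_reverse("yze") + "o"
= string_reverse("ze") + "y" + "o"
= string_reverse("e") + "z" + "y" + "o"
= "e" + "z" + "y" + "o"
= "ezyo"


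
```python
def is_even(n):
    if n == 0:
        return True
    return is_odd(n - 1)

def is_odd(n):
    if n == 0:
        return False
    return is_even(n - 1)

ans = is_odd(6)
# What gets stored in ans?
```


is_odd(6)
= is_even(5)
= is_odd(4)
= is_even(3)
= is_odd(2)
= is_even(1)
= is_odd(0)
n == 0: return False
= False


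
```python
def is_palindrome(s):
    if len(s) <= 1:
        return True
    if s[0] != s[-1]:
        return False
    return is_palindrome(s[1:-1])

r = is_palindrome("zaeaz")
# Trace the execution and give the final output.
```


is_palindrome("zaeaz")
"zaeaz": s[0]='z' == s[-1]='z' -> is_palindrome("aea")
"aea": s[0]='a' == s[-1]='a' -> is_palindrome("e")
"e": len <= 1 -> True
= True


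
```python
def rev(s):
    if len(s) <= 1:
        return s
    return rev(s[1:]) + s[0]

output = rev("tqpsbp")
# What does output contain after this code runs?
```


rev("tqpsbp")
= rev("qpsbp") + "t"
= rev("psbp") + "q" + "t"
= rev("sbp") + "p" + "q" + "t"
= rev("bp") + "s" + "p" + "q" + "t"
= rev("p") + "b" + "s" + "p" + "q" + "t"
= "p" + "b" + "s" + "p" + "q" + "t"
= "pbspqt"


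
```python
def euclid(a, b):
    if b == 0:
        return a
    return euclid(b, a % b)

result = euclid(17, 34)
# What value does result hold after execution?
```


euclid(17, 34)
= euclid(34, 17 % 34) = euclid(34, 17)
= euclid(17, 34 % 17) = euclid(17, 0)
b == 0, return a = 17


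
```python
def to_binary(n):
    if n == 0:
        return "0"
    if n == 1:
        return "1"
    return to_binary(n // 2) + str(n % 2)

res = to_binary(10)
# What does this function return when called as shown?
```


to_binary(10)
= to_binary(5) + "0"
= to_binary(2) + "1" + "0"
= to_binary(1) + "0" + "1" + "0"
= "1" + "0" + "1" + "0"
= "1010"


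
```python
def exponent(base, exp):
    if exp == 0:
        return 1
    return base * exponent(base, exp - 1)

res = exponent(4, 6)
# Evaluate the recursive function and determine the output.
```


exponent(4, 6)
= 4 * exponent(4, 5)
= 4 * 4 * exponent(4, 4)
= 4 * 4 * 4 * exponent(4, 3)
= 4 * 4 * 4 * 4 * exponent(4, 2)
= 4 * 4 * 4 * 4 * 4 * exponent(4, 1)
= 4 * 4 * 4 * 4 * 4 * 4 * exponent(4, 0)
= 4 * 4 * 4 * 4 * 4 * 4 * 1
= 4096


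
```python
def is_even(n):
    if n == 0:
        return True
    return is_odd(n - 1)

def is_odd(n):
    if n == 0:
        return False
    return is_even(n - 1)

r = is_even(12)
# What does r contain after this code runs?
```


is_even(12)
= is_odd(11)
= is_even(10)
= is_odd(9)
= is_even(8)
= is_odd(7)
= is_even(6)
= is_odd(5)
= is_even(4)
= is_odd(3)
= is_even(2)
= is_odd(1)
= is_even(0)
n == 0: return True
= True


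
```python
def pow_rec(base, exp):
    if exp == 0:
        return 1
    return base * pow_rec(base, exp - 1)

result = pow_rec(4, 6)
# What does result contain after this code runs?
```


pow_rec(4, 6)
= 4 * pow_rec(4, 5)
= 4 * 4 * pow_rec(4, 4)
= 4 * 4 * 4 * pow_rec(4, 3)
= 4 * 4 * 4 * 4 * pow_rec(4, 2)
= 4 * 4 * 4 * 4 * 4 * pow_rec(4, 1)
= 4 * 4 * 4 * 4 * 4 * 4 * pow_rec(4, 0)
= 4 * 4 * 4 * 4 * 4 * 4 * 1
= 4096


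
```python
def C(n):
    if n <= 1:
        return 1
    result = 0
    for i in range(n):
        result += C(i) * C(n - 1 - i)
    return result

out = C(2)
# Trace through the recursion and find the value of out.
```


C(2)
= sum of C(i) * C(2-1-i) for i in 0..1
  C(0)*C(1) = 1*1 = 1
  C(1)*C(0) = 1*1 = 1
= 1 + 1
= 2


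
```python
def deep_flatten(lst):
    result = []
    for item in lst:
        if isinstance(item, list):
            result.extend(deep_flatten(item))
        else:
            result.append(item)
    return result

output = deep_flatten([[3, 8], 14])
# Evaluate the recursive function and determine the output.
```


deep_flatten([[3, 8], 14])
Processing each element:
  [3, 8] is a list -> deep_flatten recursively -> [3, 8]
  14 is not a list -> append 14
= [3, 8, 14]


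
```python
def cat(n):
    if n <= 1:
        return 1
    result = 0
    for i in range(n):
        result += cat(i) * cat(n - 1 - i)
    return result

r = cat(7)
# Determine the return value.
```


cat(7)
= sum of cat(i) * cat(7-1-i) for i in 0..6
First compute sub-values bottom-up:
  cat(0) = 1, cat(1) = 1
  cat(2) = 1*1 + 1*1 = 2
  cat(3) = 1*2 + 1*1 + 2*1 = 5
  cat(4) = 1*5 + 1*2 + 2*1 + 5*1 = 14
  cat(5) = 1*14 + 1*5 + 2*2 + 5*1 + 14*1 = 42
  cat(6) = 1*42 + 1*14 + 2*5 + 5*2 + 14*1 + 42*1 = 132
Now cat(7):
  cat(0)*cat(6) = 1*132 = 132
  cat(1)*cat(5) = 1*42 = 42
  cat(2)*cat(4) = 2*14 = 28
  cat(3)*cat(3) = 5*5 = 25
  cat(4)*cat(2) = 14*2 = 28
  cat(5)*cat(1) = 42*1 = 42
  cat(6)*cat(0) = 132*1 = 132
= 132 + 42 + 28 + 25 + 28 + 42 + 132
= 429


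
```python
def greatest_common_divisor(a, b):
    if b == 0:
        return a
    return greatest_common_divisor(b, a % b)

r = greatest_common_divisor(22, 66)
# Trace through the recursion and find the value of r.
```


greatest_common_divisor(22, 66)
= greatest_common_divisor(66, 22 % 66) = greatest_common_divisor(66, 22)
= greatest_common_divisor(22, 66 % 22) = greatest_common_divisor(22, 0)
b == 0, return a = 22


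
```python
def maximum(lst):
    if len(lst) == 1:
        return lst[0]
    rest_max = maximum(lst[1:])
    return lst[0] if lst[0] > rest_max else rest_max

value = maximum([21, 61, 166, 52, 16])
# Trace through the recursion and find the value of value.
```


maximum([21, 61, 166, 52, 16])
= compare 21 with maximum([61, 166, 52, 16])
= compare 61 with maximum([166, 52, 16])
= compare 166 with maximum([52, 16])
= compare 52 with maximum([16])
Base: maximum([16]) = 16
compare 52 with 16: max = 52
compare 166 with 52: max = 166
compare 61 with 166: max = 166
compare 21 with 166: max = 166
= 166


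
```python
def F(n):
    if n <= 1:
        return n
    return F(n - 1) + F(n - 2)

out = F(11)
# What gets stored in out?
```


F(11)
= F(10) + F(9)
= (F(9) + F(8)) + F(9)
Computing bottom-up: F(0)=0, F(1)=1, F(2)=1, F(3)=2, F(4)=3, F(5)=5, F(6)=8, F(7)=13, F(8)=21, F(9)=34, F(10)=55, F(11)=89
= 89


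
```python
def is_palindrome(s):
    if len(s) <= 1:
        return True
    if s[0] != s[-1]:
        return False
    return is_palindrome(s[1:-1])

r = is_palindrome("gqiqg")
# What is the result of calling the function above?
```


is_palindrome("gqiqg")
"gqiqg": s[0]='g' == s[-1]='g' -> is_palindrome("qiq")
"qiq": s[0]='q' == s[-1]='q' -> is_palindrome("i")
"i": len <= 1 -> True
= True


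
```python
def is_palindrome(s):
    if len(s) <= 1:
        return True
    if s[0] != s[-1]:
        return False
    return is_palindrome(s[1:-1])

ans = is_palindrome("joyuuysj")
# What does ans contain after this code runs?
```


is_palindrome("joyuuysj")
"joyuuysj": s[0]='j' == s[-1]='j' -> is_palindrome("oyuuys")
"oyuuys": s[0]='o' != s[-1]='s' -> False
= False


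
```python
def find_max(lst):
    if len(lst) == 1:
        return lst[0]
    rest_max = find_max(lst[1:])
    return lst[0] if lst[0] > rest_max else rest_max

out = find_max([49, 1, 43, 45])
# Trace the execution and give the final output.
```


find_max([49, 1, 43, 45])
= compare 49 with find_max([1, 43, 45])
= compare 1 with find_max([43, 45])
= compare 43 with find_max([45])
Base: find_max([45]) = 45
compare 43 with 45: max = 45
compare 1 with 45: max = 45
compare 49 with 45: max = 49
= 49


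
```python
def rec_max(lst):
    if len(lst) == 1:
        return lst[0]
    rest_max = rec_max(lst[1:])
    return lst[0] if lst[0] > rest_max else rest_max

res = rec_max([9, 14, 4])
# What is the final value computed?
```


rec_max([9, 14, 4])
= compare 9 with rec_max([14, 4])
= compare 14 with rec_max([4])
Base: rec_max([4]) = 4
compare 14 with 4: max = 14
compare 9 with 14: max = 14
= 14


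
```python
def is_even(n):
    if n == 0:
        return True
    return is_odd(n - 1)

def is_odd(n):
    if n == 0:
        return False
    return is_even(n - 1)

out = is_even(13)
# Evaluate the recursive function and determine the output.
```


is_even(13)
= is_odd(12)
= is_even(11)
= is_odd(10)
= is_even(9)
= is_odd(8)
= is_even(7)
= is_odd(6)
= is_even(5)
= is_odd(4)
= is_even(3)
= is_odd(2)
= is_even(1)
= is_odd(0)
n == 0: return False
= False


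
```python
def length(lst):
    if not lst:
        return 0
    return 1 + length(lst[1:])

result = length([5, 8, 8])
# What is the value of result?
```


length([5, 8, 8])
= 1 + length([8, 8])
= 1 + 1 + length([8])
= 1 + 1 + 1 + length([])
= 1 + 1 + 1 + 0
= 3


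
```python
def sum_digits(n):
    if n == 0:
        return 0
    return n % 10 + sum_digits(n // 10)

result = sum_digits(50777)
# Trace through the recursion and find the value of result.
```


sum_digits(50777)
= 7 + sum_digits(5077)
= 7 + 7 + sum_digits(507)
= 7 + 7 + 7 + sum_digits(50)
= 7 + 7 + 7 + 0 + sum_digits(5)
= 7 + 7 + 7 + 0 + 5 + sum_digits(0)
= 7 + 7 + 7 + 0 + 5 + 0
= 26


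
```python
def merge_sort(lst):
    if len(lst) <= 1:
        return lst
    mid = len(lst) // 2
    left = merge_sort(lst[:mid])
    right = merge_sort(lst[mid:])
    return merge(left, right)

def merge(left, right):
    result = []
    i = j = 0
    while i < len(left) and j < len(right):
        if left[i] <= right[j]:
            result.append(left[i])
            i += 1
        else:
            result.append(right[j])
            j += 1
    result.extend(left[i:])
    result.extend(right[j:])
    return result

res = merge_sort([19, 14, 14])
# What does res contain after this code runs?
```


merge_sort([19, 14, 14])
Split into [19] and [14, 14]
Left sorted: [19]
Right sorted: [14, 14]
Merge [19] and [14, 14]
= [14, 14, 19]


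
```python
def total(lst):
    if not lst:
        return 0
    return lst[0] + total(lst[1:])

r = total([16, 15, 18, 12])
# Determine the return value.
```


total([16, 15, 18, 12])
= 16 + total([15, 18, 12])
= 16 + 15 + total([18, 12])
= 16 + 15 + 18 + total([12])
= 16 + 15 + 18 + 12 + total([])
= 16 + 15 + 18 + 12 + 0
= 61


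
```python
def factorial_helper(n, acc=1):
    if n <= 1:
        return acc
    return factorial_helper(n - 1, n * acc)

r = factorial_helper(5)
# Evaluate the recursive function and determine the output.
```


factorial_helper(5, 1)
= factorial_helper(4, 5 * 1) = factorial_helper(4, 5)
= factorial_helper(3, 4 * 5) = factorial_helper(3, 20)
= factorial_helper(2, 3 * 20) = factorial_helper(2, 60)
= factorial_helper(1, 2 * 60) = factorial_helper(1, 120)
n <= 1, return acc = 120


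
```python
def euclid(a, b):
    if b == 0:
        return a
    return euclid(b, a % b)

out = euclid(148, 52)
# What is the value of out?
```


euclid(148, 52)
= euclid(52, 148 % 52) = euclid(52, 44)
= euclid(44, 52 % 44) = euclid(44, 8)
= euclid(8, 44 % 8) = euclid(8, 4)
= euclid(4, 8 % 4) = euclid(4, 0)
b == 0, return a = 4


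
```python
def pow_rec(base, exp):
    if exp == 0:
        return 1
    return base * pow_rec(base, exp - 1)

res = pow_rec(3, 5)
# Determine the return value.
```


pow_rec(3, 5)
= 3 * pow_rec(3, 4)
= 3 * 3 * pow_rec(3, 3)
= 3 * 3 * 3 * pow_rec(3, 2)
= 3 * 3 * 3 * 3 * pow_rec(3, 1)
= 3 * 3 * 3 * 3 * 3 * pow_rec(3, 0)
= 3 * 3 * 3 * 3 * 3 * 1
= 243


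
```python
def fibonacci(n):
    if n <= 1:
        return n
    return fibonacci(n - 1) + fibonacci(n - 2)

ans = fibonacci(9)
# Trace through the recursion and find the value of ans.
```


fibonacci(9)
= fibonacci(8) + fibonacci(7)
= (fibonacci(7) + fibonacci(6)) + fibonacci(7)
Computing bottom-up: fibonacci(0)=0, fibonacci(1)=1, fibonacci(2)=1, fibonacci(3)=2, fibonacci(4)=3, fibonacci(5)=5, fibonacci(6)=8, fibonacci(7)=13, fibonacci(8)=21, fibonacci(9)=34
= 34


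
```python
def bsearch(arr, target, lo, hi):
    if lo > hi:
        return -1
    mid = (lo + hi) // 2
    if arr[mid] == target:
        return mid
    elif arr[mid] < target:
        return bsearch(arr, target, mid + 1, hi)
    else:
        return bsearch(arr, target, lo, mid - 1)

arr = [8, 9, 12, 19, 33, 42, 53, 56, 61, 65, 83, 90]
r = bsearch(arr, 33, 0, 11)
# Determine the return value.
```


bsearch(arr, 33, 0, 11)
lo=0, hi=11, mid=5, arr[mid]=42
42 > 33, search left half
lo=0, hi=4, mid=2, arr[mid]=12
12 < 33, search right half
lo=3, hi=4, mid=3, arr[mid]=19
19 < 33, search right half
lo=4, hi=4, mid=4, arr[mid]=33
arr[4] == 33, found at index 4
= 4


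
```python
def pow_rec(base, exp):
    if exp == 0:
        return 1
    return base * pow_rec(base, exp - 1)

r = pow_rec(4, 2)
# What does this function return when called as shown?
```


pow_rec(4, 2)
= 4 * pow_rec(4, 1)
= 4 * 4 * pow_rec(4, 0)
= 4 * 4 * 1
= 16


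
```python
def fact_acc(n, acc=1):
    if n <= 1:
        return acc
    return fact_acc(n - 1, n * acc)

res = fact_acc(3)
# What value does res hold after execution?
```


fact_acc(3, 1)
= fact_acc(2, 3 * 1) = fact_acc(2, 3)
= fact_acc(1, 2 * 3) = fact_acc(1, 6)
n <= 1, return acc = 6


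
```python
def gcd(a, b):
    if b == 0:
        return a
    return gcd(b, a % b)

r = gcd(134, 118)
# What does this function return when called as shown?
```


gcd(134, 118)
= gcd(118, 134 % 118) = gcd(118, 16)
= gcd(16, 118 % 16) = gcd(16, 6)
= gcd(6, 16 % 6) = gcd(6, 4)
= gcd(4, 6 % 4) = gcd(4, 2)
= gcd(2, 4 % 2) = gcd(2, 0)
b == 0, return a = 2


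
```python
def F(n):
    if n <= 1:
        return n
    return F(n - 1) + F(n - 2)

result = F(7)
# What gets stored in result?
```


F(7)
= F(6) + F(5)
= (F(5) + F(4)) + F(5)
Computing bottom-up: F(0)=0, F(1)=1, F(2)=1, F(3)=2, F(4)=3, F(5)=5, F(6)=8, F(7)=13
= 13


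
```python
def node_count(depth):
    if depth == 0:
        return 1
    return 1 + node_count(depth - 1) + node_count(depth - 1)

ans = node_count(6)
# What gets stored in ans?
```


node_count(6)
= 1 + node_count(5) + node_count(5)
= 1 + 2 * node_count(5)
node_count(k) = 2^(k+1) - 1
node_count(0) = 1
node_count(1) = 3
node_count(2) = 7
node_count(3) = 15
node_count(4) = 31
node_count(6) = 2^7 - 1 = 127


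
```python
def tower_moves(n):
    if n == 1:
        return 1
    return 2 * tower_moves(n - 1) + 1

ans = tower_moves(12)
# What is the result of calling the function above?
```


tower_moves(12)
= 2 * tower_moves(11) + 1
= 2 * (2 * tower_moves(10) + 1) + 1
= 2 * (2 * (2 * tower_moves(9) + 1) + 1) + 1
= 2 * (2 * (2 * (2 * tower_moves(8) + 1) + 1) + 1) + 1
= 2 * (2 * (2 * (2 * (2 * tower_moves(7) + 1) + 1) + 1) + 1) + 1
= 2 * (2 * (2 * (2 * (2 * (2 * tower_moves(6) + 1) + 1) + 1) + 1) + 1) + 1
= 2 * (2 * (2 * (2 * (2 * (2 * (2 * tower_moves(5) + 1) + 1) + 1) + 1) + 1) + 1) + 1
= 2 * (2 * (2 * (2 * (2 * (2 * (2 * (2 * tower_moves(4) + 1) + 1) + 1) + 1) + 1) + 1) + 1) + 1
= 2 * (2 * (2 * (2 * (2 * (2 * (2 * (2 * (2 * tower_moves(3) + 1) + 1) + 1) + 1) + 1) + 1) + 1) + 1) + 1
= 2 * (2 * (2 * (2 * (2 * (2 * (2 * (2 * (2 * (2 * tower_moves(2) + 1) + 1) + 1) + 1) + 1) + 1) + 1) + 1) + 1) + 1
= 2 * (2 * (2 * (2 * (2 * (2 * (2 * (2 * (2 * (2 * (2 * tower_moves(1) + 1) + 1) + 1) + 1) + 1) + 1) + 1) + 1) + 1) + 1) + 1
Now compute bottom-up:
tower_moves(1) = 1
tower_moves(2) = 2 * 1 + 1 = 3
tower_moves(3) = 2 * 3 + 1 = 7
tower_moves(4) = 2 * 7 + 1 = 15
tower_moves(5) = 2 * 15 + 1 = 31
tower_moves(6) = 2 * 31 + 1 = 63
tower_moves(7) = 2 * 63 + 1 = 127
tower_moves(8) = 2 * 127 + 1 = 255
tower_moves(9) = 2 * 255 + 1 = 511
tower_moves(10) = 2 * 511 + 1 = 1023
tower_moves(11) = 2 * 1023 + 1 = 2047
tower_moves(12) = 2 * 2047 + 1 = 4095
= 4095


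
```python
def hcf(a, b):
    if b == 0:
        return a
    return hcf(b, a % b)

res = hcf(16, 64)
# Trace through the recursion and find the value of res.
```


hcf(16, 64)
= hcf(64, 16 % 64) = hcf(64, 16)
= hcf(16, 64 % 16) = hcf(16, 0)
b == 0, return a = 16


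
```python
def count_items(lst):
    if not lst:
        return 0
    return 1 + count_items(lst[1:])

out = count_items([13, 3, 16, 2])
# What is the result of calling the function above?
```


count_items([13, 3, 16, 2])
= 1 + count_items([3, 16, 2])
= 1 + 1 + count_items([16, 2])
= 1 + 1 + 1 + count_items([2])
= 1 + 1 + 1 + 1 + count_items([])
= 1 + 1 + 1 + 1 + 0
= 4


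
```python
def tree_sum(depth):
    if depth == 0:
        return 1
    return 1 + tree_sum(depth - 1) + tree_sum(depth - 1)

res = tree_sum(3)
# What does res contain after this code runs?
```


tree_sum(3)
= 1 + tree_sum(2) + tree_sum(2)
= 1 + 2 * tree_sum(2)
tree_sum(k) = 2^(k+1) - 1
tree_sum(0) = 1
tree_sum(1) = 3
tree_sum(2) = 7
tree_sum(3) = 15
tree_sum(3) = 2^4 - 1 = 15


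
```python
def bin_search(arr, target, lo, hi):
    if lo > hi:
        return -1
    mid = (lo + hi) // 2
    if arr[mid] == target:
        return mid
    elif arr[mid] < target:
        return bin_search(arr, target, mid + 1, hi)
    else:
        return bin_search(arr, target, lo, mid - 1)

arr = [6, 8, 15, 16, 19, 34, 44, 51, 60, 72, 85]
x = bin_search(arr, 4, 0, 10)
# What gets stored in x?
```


bin_search(arr, 4, 0, 10)
lo=0, hi=10, mid=5, arr[mid]=34
34 > 4, search left half
lo=0, hi=4, mid=2, arr[mid]=15
15 > 4, search left half
lo=0, hi=1, mid=0, arr[mid]=6
6 > 4, search left half
lo > hi, target not found, return -1
= -1


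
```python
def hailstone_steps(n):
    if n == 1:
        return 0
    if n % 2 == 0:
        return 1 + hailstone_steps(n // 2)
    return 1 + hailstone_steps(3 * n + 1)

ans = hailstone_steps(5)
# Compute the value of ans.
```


hailstone_steps(5)
5 is odd -> 3*5+1 = 16 -> hailstone_steps(16)
16 is even -> hailstone_steps(8)
8 is even -> hailstone_steps(4)
4 is even -> hailstone_steps(2)
2 is even -> hailstone_steps(1)
Reached 1 after 5 steps
= 5


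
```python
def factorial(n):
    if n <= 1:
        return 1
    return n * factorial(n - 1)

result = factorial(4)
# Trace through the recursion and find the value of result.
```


factorial(4)
= 4 * factorial(3)
= 4 * 3 * factorial(2)
= 4 * 3 * 2 * factorial(1)
= 4 * 3 * 2 * 1
= 24


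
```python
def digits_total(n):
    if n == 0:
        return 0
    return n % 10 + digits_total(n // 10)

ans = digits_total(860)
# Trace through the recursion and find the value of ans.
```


digits_total(860)
= 0 + digits_total(86)
= 0 + 6 + digits_total(8)
= 0 + 6 + 8 + digits_total(0)
= 0 + 6 + 8 + 0
= 14


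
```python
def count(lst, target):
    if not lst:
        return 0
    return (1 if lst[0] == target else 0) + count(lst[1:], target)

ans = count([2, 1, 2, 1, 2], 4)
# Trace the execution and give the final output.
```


count([2, 1, 2, 1, 2], 4)
lst[0]=2 != 4: 0 + count([1, 2, 1, 2], 4)
lst[0]=1 != 4: 0 + count([2, 1, 2], 4)
lst[0]=2 != 4: 0 + count([1, 2], 4)
lst[0]=1 != 4: 0 + count([2], 4)
lst[0]=2 != 4: 0 + count([], 4)
= 0


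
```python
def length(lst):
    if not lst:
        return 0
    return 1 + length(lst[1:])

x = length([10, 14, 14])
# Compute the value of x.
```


length([10, 14, 14])
= 1 + length([14, 14])
= 1 + 1 + length([14])
= 1 + 1 + 1 + length([])
= 1 + 1 + 1 + 0
= 3


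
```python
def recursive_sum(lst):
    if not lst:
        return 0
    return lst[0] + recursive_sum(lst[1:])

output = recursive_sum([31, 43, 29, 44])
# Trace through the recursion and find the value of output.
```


recursive_sum([31, 43, 29, 44])
= 31 + recursive_sum([43, 29, 44])
= 31 + 43 + recursive_sum([29, 44])
= 31 + 43 + 29 + recursive_sum([44])
= 31 + 43 + 29 + 44 + recursive_sum([])
= 31 + 43 + 29 + 44 + 0
= 147


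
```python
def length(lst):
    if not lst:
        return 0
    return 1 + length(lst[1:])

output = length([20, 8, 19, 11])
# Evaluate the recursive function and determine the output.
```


length([20, 8, 19, 11])
= 1 + length([8, 19, 11])
= 1 + 1 + length([19, 11])
= 1 + 1 + 1 + length([11])
= 1 + 1 + 1 + 1 + length([])
= 1 + 1 + 1 + 1 + 0
= 4


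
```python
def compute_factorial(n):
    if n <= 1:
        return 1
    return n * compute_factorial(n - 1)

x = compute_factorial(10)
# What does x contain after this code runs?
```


compute_factorial(10)
= 10 * compute_factorial(9)
= 10 * 9 * compute_factorial(8)
= 10 * 9 * 8 * compute_factorial(7)
= 10 * 9 * 8 * 7 * compute_factorial(6)
= 10 * 9 * 8 * 7 * 6 * compute_factorial(5)
= 10 * 9 * 8 * 7 * 6 * 5 * compute_factorial(4)
= 10 * 9 * 8 * 7 * 6 * 5 * 4 * compute_factorial(3)
= 10 * 9 * 8 * 7 * 6 * 5 * 4 * 3 * compute_factorial(2)
= 10 * 9 * 8 * 7 * 6 * 5 * 4 * 3 * 2 * compute_factorial(1)
= 10 * 9 * 8 * 7 * 6 * 5 * 4 * 3 * 2 * 1
= 3628800


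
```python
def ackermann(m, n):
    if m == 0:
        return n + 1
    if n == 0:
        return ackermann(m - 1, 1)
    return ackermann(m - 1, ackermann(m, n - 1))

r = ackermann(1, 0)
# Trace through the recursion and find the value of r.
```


ackermann(1, 0)
n == 0: return ackermann(0, 1)
= ackermann(0, 1) = 2
= 2


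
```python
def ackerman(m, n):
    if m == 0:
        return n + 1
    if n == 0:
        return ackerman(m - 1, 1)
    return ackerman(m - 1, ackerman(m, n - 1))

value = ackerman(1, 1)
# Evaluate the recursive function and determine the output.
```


ackerman(1, 1)
= ackerman(0, ackerman(1, 0))
First compute ackerman(1, 0) = 2
= ackerman(0, 2)
= 3


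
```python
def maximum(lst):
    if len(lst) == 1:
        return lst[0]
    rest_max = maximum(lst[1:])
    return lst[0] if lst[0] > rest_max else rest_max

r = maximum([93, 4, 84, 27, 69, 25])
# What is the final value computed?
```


maximum([93, 4, 84, 27, 69, 25])
= compare 93 with maximum([4, 84, 27, 69, 25])
= compare 4 with maximum([84, 27, 69, 25])
= compare 84 with maximum([27, 69, 25])
= compare 27 with maximum([69, 25])
= compare 69 with maximum([25])
Base: maximum([25]) = 25
compare 69 with 25: max = 69
compare 27 with 69: max = 69
compare 84 with 69: max = 84
compare 4 with 84: max = 84
compare 93 with 84: max = 93
= 93


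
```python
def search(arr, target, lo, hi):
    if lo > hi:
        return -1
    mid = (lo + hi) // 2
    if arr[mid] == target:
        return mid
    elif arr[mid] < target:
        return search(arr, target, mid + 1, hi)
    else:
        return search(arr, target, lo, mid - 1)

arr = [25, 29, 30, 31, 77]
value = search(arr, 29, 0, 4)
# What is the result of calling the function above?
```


search(arr, 29, 0, 4)
lo=0, hi=4, mid=2, arr[mid]=30
30 > 29, search left half
lo=0, hi=1, mid=0, arr[mid]=25
25 < 29, search right half
lo=1, hi=1, mid=1, arr[mid]=29
arr[1] == 29, found at index 1
= 1


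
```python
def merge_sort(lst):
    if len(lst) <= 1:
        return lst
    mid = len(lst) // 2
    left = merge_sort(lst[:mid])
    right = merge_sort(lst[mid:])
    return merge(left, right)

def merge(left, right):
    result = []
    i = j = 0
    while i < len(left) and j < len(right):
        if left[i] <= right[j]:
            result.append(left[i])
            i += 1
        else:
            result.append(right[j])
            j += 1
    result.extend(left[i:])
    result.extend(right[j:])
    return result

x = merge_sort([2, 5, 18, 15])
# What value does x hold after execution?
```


merge_sort([2, 5, 18, 15])
Split into [2, 5] and [18, 15]
Left sorted: [2, 5]
Right sorted: [15, 18]
Merge [2, 5] and [15, 18]
= [2, 5, 15, 18]


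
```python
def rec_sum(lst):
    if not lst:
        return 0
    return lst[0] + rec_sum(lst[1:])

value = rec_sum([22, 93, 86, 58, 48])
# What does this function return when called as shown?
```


rec_sum([22, 93, 86, 58, 48])
= 22 + rec_sum([93, 86, 58, 48])
= 22 + 93 + rec_sum([86, 58, 48])
= 22 + 93 + 86 + rec_sum([58, 48])
= 22 + 93 + 86 + 58 + rec_sum([48])
= 22 + 93 + 86 + 58 + 48 + rec_sum([])
= 22 + 93 + 86 + 58 + 48 + 0
= 307


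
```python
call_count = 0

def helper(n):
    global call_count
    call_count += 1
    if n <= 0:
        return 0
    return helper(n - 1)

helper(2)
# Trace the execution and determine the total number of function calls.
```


helper(2) calls helper(1) calls ... calls helper(0)
Total calls: 2 + 1 (for base case) = 3


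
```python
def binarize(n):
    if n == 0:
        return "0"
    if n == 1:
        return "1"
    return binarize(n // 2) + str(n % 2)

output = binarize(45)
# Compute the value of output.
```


binarize(45)
= binarize(22) + "1"
= binarize(11) + "0" + "1"
= binarize(5) + "1" + "0" + "1"
= binarize(2) + "1" + "1" + "0" + "1"
= binarize(1) + "0" + "1" + "1" + "0" + "1"
= "1" + "0" + "1" + "1" + "0" + "1"
= "101101"


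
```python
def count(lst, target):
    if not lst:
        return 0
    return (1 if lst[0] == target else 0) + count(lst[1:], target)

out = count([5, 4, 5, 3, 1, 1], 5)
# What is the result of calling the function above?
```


count([5, 4, 5, 3, 1, 1], 5)
lst[0]=5 == 5: 1 + count([4, 5, 3, 1, 1], 5)
lst[0]=4 != 5: 0 + count([5, 3, 1, 1], 5)
lst[0]=5 == 5: 1 + count([3, 1, 1], 5)
lst[0]=3 != 5: 0 + count([1, 1], 5)
lst[0]=1 != 5: 0 + count([1], 5)
lst[0]=1 != 5: 0 + count([], 5)
= 2


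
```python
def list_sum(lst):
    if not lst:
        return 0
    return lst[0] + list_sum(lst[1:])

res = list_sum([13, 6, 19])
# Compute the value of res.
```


list_sum([13, 6, 19])
= 13 + list_sum([6, 19])
= 13 + 6 + list_sum([19])
= 13 + 6 + 19 + list_sum([])
= 13 + 6 + 19 + 0
= 38


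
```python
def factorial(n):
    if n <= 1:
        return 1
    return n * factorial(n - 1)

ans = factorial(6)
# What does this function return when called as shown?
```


factorial(6)
= 6 * factorial(5)
= 6 * 5 * factorial(4)
= 6 * 5 * 4 * factorial(3)
= 6 * 5 * 4 * 3 * factorial(2)
= 6 * 5 * 4 * 3 * 2 * factorial(1)
= 6 * 5 * 4 * 3 * 2 * 1
= 720


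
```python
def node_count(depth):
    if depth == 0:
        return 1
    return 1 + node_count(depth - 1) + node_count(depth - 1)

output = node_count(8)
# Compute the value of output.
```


node_count(8)
= 1 + node_count(7) + node_count(7)
= 1 + 2 * node_count(7)
node_count(k) = 2^(k+1) - 1
node_count(0) = 1
node_count(1) = 3
node_count(2) = 7
node_count(3) = 15
node_count(4) = 31
node_count(8) = 2^9 - 1 = 511


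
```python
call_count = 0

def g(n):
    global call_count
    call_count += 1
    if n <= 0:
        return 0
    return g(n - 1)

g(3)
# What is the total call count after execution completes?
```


g(3) calls g(2) calls ... calls g(0)
Total calls: 3 + 1 (for base case) = 4


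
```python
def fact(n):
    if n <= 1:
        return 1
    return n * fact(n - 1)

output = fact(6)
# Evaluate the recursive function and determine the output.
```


fact(6)
= 6 * fact(5)
= 6 * 5 * fact(4)
= 6 * 5 * 4 * fact(3)
= 6 * 5 * 4 * 3 * fact(2)
= 6 * 5 * 4 * 3 * 2 * fact(1)
= 6 * 5 * 4 * 3 * 2 * 1
= 720


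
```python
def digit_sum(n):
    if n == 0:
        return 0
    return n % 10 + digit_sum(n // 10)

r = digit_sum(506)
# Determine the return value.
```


digit_sum(506)
= 6 + digit_sum(50)
= 6 + 0 + digit_sum(5)
= 6 + 0 + 5 + digit_sum(0)
= 6 + 0 + 5 + 0
= 11


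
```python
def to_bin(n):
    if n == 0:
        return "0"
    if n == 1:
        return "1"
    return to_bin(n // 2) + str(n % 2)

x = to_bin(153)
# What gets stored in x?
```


to_bin(153)
= to_bin(76) + "1"
= to_bin(38) + "0" + "1"
= to_bin(19) + "0" + "0" + "1"
= to_bin(9) + "1" + "0" + "0" + "1"
= to_bin(4) + "1" + "1" + "0" + "0" + "1"
= to_bin(2) + "0" + "1" + "1" + "0" + "0" + "1"
= to_bin(1) + "0" + "0" + "1" + "1" + "0" + "0" + "1"
= "1" + "0" + "0" + "1" + "1" + "0" + "0" + "1"
= "10011001"


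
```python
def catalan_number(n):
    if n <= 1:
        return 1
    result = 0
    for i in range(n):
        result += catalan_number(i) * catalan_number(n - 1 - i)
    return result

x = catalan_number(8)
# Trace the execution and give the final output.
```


catalan_number(8)
= sum of catalan_number(i) * catalan_number(8-1-i) for i in 0..7
First compute sub-values bottom-up:
  catalan_number(0) = 1, catalan_number(1) = 1
  catalan_number(2) = 1*1 + 1*1 = 2
  catalan_number(3) = 1*2 + 1*1 + 2*1 = 5
  catalan_number(4) = 1*5 + 1*2 + 2*1 + 5*1 = 14
  catalan_number(5) = 1*14 + 1*5 + 2*2 + 5*1 + 14*1 = 42
  catalan_number(6) = 1*42 + 1*14 + 2*5 + 5*2 + 14*1 + 42*1 = 132
  catalan_number(7) = 1*132 + 1*42 + 2*14 + 5*5 + 14*2 + 42*1 + 132*1 = 429
Now catalan_number(8):
  catalan_number(0)*catalan_number(7) = 1*429 = 429
  catalan_number(1)*catalan_number(6) = 1*132 = 132
  catalan_number(2)*catalan_number(5) = 2*42 = 84
  catalan_number(3)*catalan_number(4) = 5*14 = 70
  catalan_number(4)*catalan_number(3) = 14*5 = 70
  catalan_number(5)*catalan_number(2) = 42*2 = 84
  catalan_number(6)*catalan_number(1) = 132*1 = 132
  catalan_number(7)*catalan_number(0) = 429*1 = 429
= 429 + 132 + 84 + 70 + 70 + 84 + 132 + 429
= 1430


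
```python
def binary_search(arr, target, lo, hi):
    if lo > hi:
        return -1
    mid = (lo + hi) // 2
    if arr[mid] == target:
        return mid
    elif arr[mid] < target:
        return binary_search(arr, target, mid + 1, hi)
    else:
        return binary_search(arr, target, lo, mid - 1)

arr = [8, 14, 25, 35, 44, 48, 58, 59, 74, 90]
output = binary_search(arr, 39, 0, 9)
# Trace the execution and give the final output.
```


binary_search(arr, 39, 0, 9)
lo=0, hi=9, mid=4, arr[mid]=44
44 > 39, search left half
lo=0, hi=3, mid=1, arr[mid]=14
14 < 39, search right half
lo=2, hi=3, mid=2, arr[mid]=25
25 < 39, search right half
lo=3, hi=3, mid=3, arr[mid]=35
35 < 39, search right half
lo > hi, target not found, return -1
= -1


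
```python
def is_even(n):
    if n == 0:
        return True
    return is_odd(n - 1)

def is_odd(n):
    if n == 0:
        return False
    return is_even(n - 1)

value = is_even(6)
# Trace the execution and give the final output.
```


is_even(6)
= is_odd(5)
= is_even(4)
= is_odd(3)
= is_even(2)
= is_odd(1)
= is_even(0)
n == 0: return True
= True


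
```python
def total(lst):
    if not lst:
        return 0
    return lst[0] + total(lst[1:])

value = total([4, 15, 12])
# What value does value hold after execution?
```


total([4, 15, 12])
= 4 + total([15, 12])
= 4 + 15 + total([12])
= 4 + 15 + 12 + total([])
= 4 + 15 + 12 + 0
= 31


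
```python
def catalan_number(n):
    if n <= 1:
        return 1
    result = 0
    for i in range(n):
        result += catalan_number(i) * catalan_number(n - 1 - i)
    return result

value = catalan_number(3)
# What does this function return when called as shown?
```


catalan_number(3)
= sum of catalan_number(i) * catalan_number(3-1-i) for i in 0..2
First compute sub-values bottom-up:
  catalan_number(0) = 1, catalan_number(1) = 1
  catalan_number(2) = 1*1 + 1*1 = 2
Now catalan_number(3):
  catalan_number(0)*catalan_number(2) = 1*2 = 2
  catalan_number(1)*catalan_number(1) = 1*1 = 1
  catalan_number(2)*catalan_number(0) = 2*1 = 2
= 2 + 1 + 2
= 5


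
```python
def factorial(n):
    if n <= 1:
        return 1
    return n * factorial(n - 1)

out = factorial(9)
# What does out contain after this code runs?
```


factorial(9)
= 9 * factorial(8)
= 9 * 8 * factorial(7)
= 9 * 8 * 7 * factorial(6)
= 9 * 8 * 7 * 6 * factorial(5)
= 9 * 8 * 7 * 6 * 5 * factorial(4)
= 9 * 8 * 7 * 6 * 5 * 4 * factorial(3)
= 9 * 8 * 7 * 6 * 5 * 4 * 3 * factorial(2)
= 9 * 8 * 7 * 6 * 5 * 4 * 3 * 2 * factorial(1)
= 9 * 8 * 7 * 6 * 5 * 4 * 3 * 2 * 1
= 362880


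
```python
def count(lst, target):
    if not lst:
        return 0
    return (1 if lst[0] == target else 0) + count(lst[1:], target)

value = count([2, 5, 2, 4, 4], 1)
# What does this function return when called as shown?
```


count([2, 5, 2, 4, 4], 1)
lst[0]=2 != 1: 0 + count([5, 2, 4, 4], 1)
lst[0]=5 != 1: 0 + count([2, 4, 4], 1)
lst[0]=2 != 1: 0 + count([4, 4], 1)
lst[0]=4 != 1: 0 + count([4], 1)
lst[0]=4 != 1: 0 + count([], 1)
= 0


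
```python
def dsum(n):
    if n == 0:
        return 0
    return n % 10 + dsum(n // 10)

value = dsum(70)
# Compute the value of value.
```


dsum(70)
= 0 + dsum(7)
= 0 + 7 + dsum(0)
= 0 + 7 + 0
= 7


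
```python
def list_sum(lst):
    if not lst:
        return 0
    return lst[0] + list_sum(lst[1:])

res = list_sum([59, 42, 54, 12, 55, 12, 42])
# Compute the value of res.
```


list_sum([59, 42, 54, 12, 55, 12, 42])
= 59 + list_sum([42, 54, 12, 55, 12, 42])
= 59 + 42 + list_sum([54, 12, 55, 12, 42])
= 59 + 42 + 54 + list_sum([12, 55, 12, 42])
= 59 + 42 + 54 + 12 + list_sum([55, 12, 42])
= 59 + 42 + 54 + 12 + 55 + list_sum([12, 42])
= 59 + 42 + 54 + 12 + 55 + 12 + list_sum([42])
= 59 + 42 + 54 + 12 + 55 + 12 + 42 + list_sum([])
= 59 + 42 + 54 + 12 + 55 + 12 + 42 + 0
= 276


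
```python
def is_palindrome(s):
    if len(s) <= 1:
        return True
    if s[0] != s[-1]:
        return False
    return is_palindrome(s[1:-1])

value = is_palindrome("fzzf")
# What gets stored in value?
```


is_palindrome("fzzf")
"fzzf": s[0]='f' == s[-1]='f' -> is_palindrome("zz")
"zz": s[0]='z' == s[-1]='z' -> is_palindrome("")
"": len <= 1 -> True
= True


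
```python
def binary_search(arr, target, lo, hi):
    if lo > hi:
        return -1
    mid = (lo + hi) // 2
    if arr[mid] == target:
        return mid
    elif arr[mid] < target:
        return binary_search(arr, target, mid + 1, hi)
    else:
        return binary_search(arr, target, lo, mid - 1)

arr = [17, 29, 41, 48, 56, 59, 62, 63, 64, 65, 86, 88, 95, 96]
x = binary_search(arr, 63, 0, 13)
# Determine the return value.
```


binary_search(arr, 63, 0, 13)
lo=0, hi=13, mid=6, arr[mid]=62
62 < 63, search right half
lo=7, hi=13, mid=10, arr[mid]=86
86 > 63, search left half
lo=7, hi=9, mid=8, arr[mid]=64
64 > 63, search left half
lo=7, hi=7, mid=7, arr[mid]=63
arr[7] == 63, found at index 7
= 7


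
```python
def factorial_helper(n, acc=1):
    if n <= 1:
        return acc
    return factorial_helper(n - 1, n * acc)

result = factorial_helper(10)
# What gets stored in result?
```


factorial_helper(10, 1)
= factorial_helper(9, 10 * 1) = factorial_helper(9, 10)
= factorial_helper(8, 9 * 10) = factorial_helper(8, 90)
= factorial_helper(7, 8 * 90) = factorial_helper(7, 720)
= factorial_helper(6, 7 * 720) = factorial_helper(6, 5040)
= factorial_helper(5, 6 * 5040) = factorial_helper(5, 30240)
= factorial_helper(4, 5 * 30240) = factorial_helper(4, 151200)
= factorial_helper(3, 4 * 151200) = factorial_helper(3, 604800)
= factorial_helper(2, 3 * 604800) = factorial_helper(2, 1814400)
= factorial_helper(1, 2 * 1814400) = factorial_helper(1, 3628800)
n <= 1, return acc = 3628800


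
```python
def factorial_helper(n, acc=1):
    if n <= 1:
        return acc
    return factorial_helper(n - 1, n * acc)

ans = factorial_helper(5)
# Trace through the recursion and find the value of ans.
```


factorial_helper(5, 1)
= factorial_helper(4, 5 * 1) = factorial_helper(4, 5)
= factorial_helper(3, 4 * 5) = factorial_helper(3, 20)
= factorial_helper(2, 3 * 20) = factorial_helper(2, 60)
= factorial_helper(1, 2 * 60) = factorial_helper(1, 120)
n <= 1, return acc = 120


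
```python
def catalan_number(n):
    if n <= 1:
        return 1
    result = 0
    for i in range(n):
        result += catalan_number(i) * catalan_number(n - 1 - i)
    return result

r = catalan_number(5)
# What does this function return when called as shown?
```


catalan_number(5)
= sum of catalan_number(i) * catalan_number(5-1-i) for i in 0..4
First compute sub-values bottom-up:
  catalan_number(0) = 1, catalan_number(1) = 1
  catalan_number(2) = 1*1 + 1*1 = 2
  catalan_number(3) = 1*2 + 1*1 + 2*1 = 5
  catalan_number(4) = 1*5 + 1*2 + 2*1 + 5*1 = 14
Now catalan_number(5):
  catalan_number(0)*catalan_number(4) = 1*14 = 14
  catalan_number(1)*catalan_number(3) = 1*5 = 5
  catalan_number(2)*catalan_number(2) = 2*2 = 4
  catalan_number(3)*catalan_number(1) = 5*1 = 5
  catalan_number(4)*catalan_number(0) = 14*1 = 14
= 14 + 5 + 4 + 5 + 14
= 42


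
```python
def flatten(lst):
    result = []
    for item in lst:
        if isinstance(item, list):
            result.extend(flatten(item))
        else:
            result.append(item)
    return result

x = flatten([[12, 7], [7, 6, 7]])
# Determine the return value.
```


flatten([[12, 7], [7, 6, 7]])
Processing each element:
  [12, 7] is a list -> flatten recursively -> [12, 7]
  [7, 6, 7] is a list -> flatten recursively -> [7, 6, 7]
= [12, 7, 7, 6, 7]


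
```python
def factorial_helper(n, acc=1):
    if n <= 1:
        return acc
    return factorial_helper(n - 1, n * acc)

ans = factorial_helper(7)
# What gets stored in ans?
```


factorial_helper(7, 1)
= factorial_helper(6, 7 * 1) = factorial_helper(6, 7)
= factorial_helper(5, 6 * 7) = factorial_helper(5, 42)
= factorial_helper(4, 5 * 42) = factorial_helper(4, 210)
= factorial_helper(3, 4 * 210) = factorial_helper(3, 840)
= factorial_helper(2, 3 * 840) = factorial_helper(2, 2520)
= factorial_helper(1, 2 * 2520) = factorial_helper(1, 5040)
n <= 1, return acc = 5040


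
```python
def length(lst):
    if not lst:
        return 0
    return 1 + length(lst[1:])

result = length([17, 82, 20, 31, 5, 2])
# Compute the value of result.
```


length([17, 82, 20, 31, 5, 2])
= 1 + length([82, 20, 31, 5, 2])
= 1 + 1 + length([20, 31, 5, 2])
= 1 + 1 + 1 + length([31, 5, 2])
= 1 + 1 + 1 + 1 + length([5, 2])
= 1 + 1 + 1 + 1 + 1 + length([2])
= 1 + 1 + 1 + 1 + 1 + 1 + length([])
= 1 + 1 + 1 + 1 + 1 + 1 + 0
= 6


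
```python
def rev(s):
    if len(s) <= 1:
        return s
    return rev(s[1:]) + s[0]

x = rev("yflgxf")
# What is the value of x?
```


rev("yflgxf")
= rev("flgxf") + "y"
= rev("lgxf") + "f" + "y"
= rev("gxf") + "l" + "f" + "y"
= rev("xf") + "g" + "l" + "f" + "y"
= rev("f") + "x" + "g" + "l" + "f" + "y"
= "f" + "x" + "g" + "l" + "f" + "y"
= "fxglfy"


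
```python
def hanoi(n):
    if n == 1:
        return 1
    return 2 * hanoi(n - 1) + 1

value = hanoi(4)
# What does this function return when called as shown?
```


hanoi(4)
= 2 * hanoi(3) + 1
= 2 * (2 * hanoi(2) + 1) + 1
= 2 * (2 * (2 * hanoi(1) + 1) + 1) + 1
Now compute bottom-up:
hanoi(1) = 1
hanoi(2) = 2 * 1 + 1 = 3
hanoi(3) = 2 * 3 + 1 = 7
hanoi(4) = 2 * 7 + 1 = 15
= 15


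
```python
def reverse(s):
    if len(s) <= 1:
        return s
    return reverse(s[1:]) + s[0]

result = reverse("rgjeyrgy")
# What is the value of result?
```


reverse("rgjeyrgy")
= reverse("gjeyrgy") + "r"
= reverse("jeyrgy") + "g" + "r"
= reverse("eyrgy") + "j" + "g" + "r"
= reverse("yrgy") + "e" + "j" + "g" + "r"
= reverse("rgy") + "y" + "e" + "j" + "g" + "r"
= reverse("gy") + "r" + "y" + "e" + "j" + "g" + "r"
= reverse("y") + "g" + "r" + "y" + "e" + "j" + "g" + "r"
= "y" + "g" + "r" + "y" + "e" + "j" + "g" + "r"
= "ygryejgr"


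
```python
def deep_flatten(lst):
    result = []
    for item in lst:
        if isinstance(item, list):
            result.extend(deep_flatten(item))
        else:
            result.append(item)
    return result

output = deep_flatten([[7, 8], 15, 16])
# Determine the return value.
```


deep_flatten([[7, 8], 15, 16])
Processing each element:
  [7, 8] is a list -> deep_flatten recursively -> [7, 8]
  15 is not a list -> append 15
  16 is not a list -> append 16
= [7, 8, 15, 16]


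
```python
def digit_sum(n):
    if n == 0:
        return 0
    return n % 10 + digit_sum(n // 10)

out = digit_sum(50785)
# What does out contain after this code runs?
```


digit_sum(50785)
= 5 + digit_sum(5078)
= 5 + 8 + digit_sum(507)
= 5 + 8 + 7 + digit_sum(50)
= 5 + 8 + 7 + 0 + digit_sum(5)
= 5 + 8 + 7 + 0 + 5 + digit_sum(0)
= 5 + 8 + 7 + 0 + 5 + 0
= 25


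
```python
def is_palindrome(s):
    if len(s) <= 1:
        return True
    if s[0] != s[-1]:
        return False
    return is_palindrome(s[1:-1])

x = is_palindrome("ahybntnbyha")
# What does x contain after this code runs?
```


is_palindrome("ahybntnbyha")
"ahybntnbyha": s[0]='a' == s[-1]='a' -> is_palindrome("hybntnbyh")
"hybntnbyh": s[0]='h' == s[-1]='h' -> is_palindrome("ybntnby")
"ybntnby": s[0]='y' == s[-1]='y' -> is_palindrome("bntnb")
"bntnb": s[0]='b' == s[-1]='b' -> is_palindrome("ntn")
"ntn": s[0]='n' == s[-1]='n' -> is_palindrome("t")
"t": len <= 1 -> True
= True
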